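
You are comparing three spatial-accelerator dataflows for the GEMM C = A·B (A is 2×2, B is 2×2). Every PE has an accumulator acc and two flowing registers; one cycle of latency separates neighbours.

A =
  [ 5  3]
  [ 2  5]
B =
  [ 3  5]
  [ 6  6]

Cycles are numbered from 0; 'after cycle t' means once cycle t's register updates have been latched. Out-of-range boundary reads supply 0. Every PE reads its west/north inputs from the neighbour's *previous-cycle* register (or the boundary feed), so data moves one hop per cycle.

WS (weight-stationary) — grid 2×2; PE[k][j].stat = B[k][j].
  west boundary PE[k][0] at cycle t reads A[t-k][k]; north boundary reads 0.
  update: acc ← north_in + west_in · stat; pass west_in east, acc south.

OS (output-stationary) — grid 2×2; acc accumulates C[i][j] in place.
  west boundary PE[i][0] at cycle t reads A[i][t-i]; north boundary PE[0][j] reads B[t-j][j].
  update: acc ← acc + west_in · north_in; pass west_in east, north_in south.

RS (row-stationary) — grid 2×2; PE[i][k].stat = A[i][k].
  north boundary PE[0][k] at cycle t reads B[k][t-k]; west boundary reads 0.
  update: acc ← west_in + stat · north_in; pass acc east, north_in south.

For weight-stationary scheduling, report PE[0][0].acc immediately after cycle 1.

WS 2×2: PE[0][0] cycle-by-cycle (with neighbour feeds):
  step 0 · PE0,0: acc=15; fwd→5 fwd↓15
  step 1 · PE0,0: acc=6; fwd→2 fwd↓6

PE[0][0].acc = 6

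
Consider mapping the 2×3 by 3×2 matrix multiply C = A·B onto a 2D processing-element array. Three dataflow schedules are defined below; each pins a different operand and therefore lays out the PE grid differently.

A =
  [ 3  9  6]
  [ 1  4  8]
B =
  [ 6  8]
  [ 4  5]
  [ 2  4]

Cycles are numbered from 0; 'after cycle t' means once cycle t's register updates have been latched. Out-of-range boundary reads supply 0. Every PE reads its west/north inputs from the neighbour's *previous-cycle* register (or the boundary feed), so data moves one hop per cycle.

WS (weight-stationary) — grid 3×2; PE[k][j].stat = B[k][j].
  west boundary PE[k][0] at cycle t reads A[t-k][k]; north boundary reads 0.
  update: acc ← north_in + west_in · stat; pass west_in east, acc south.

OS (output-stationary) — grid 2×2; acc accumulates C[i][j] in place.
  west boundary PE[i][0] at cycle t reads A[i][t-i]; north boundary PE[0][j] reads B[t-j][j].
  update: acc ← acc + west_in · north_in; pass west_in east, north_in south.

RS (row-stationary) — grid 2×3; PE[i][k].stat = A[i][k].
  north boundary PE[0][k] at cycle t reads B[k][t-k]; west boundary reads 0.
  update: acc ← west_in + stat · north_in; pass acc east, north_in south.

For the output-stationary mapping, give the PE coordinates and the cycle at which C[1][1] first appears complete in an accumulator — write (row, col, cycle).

(row, col, cycle) = (1, 1, 4)

OS — PE[1][1] is where C[1][1] collects:
  [0] (1,1) acc=0 (h:0 v:0)
  [1] (1,1) acc=0 (h:0 v:0)
  [2] (1,1) acc=8 (h:1 v:8)
  [3] (1,1) acc=28 (h:4 v:5)
  [4] (1,1) acc=60 (h:8 v:4)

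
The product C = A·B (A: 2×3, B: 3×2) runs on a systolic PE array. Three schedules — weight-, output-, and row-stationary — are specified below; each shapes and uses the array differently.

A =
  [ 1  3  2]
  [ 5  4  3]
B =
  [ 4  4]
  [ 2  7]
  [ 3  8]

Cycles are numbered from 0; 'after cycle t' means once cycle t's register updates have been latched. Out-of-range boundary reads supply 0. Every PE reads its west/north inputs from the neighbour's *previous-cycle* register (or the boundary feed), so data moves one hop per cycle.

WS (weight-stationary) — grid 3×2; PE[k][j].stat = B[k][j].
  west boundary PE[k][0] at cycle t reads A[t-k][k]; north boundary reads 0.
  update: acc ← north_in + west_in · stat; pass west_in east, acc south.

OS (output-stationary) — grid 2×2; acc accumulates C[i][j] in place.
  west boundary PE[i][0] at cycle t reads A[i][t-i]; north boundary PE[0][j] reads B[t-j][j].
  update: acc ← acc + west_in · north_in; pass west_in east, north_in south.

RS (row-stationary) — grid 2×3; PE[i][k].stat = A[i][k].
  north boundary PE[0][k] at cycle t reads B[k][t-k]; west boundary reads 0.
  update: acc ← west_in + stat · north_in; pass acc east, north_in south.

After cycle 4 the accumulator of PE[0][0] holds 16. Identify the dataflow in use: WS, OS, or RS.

WS [3×2] PE[0][0] across cycles:
  cycle 0: PE[0][0] → acc 4, east 1, south 4
  cycle 1: PE[0][0] → acc 20, east 5, south 20
  cycle 2: PE[0][0] → acc 0, east 0, south 0
  cycle 3: PE[0][0] → acc 0, east 0, south 0
  cycle 4: PE[0][0] → acc 0, east 0, south 0
OS [2×2] PE[0][0] across cycles:
  cycle 0: PE[0][0] → acc 4, east 1, south 4
  cycle 1: PE[0][0] → acc 10, east 3, south 2
  cycle 2: PE[0][0] → acc 16, east 2, south 3
  cycle 3: PE[0][0] → acc 16, east 0, south 0
  cycle 4: PE[0][0] → acc 16, east 0, south 0
RS [2×3] PE[0][0] across cycles:
  cycle 0: PE[0][0] → acc 4, east 4, south 4
  cycle 1: PE[0][0] → acc 4, east 4, south 4
  cycle 2: PE[0][0] → acc 0, east 0, south 0
  cycle 3: PE[0][0] → acc 0, east 0, south 0
  cycle 4: PE[0][0] → acc 0, east 0, south 0

dataflow = OS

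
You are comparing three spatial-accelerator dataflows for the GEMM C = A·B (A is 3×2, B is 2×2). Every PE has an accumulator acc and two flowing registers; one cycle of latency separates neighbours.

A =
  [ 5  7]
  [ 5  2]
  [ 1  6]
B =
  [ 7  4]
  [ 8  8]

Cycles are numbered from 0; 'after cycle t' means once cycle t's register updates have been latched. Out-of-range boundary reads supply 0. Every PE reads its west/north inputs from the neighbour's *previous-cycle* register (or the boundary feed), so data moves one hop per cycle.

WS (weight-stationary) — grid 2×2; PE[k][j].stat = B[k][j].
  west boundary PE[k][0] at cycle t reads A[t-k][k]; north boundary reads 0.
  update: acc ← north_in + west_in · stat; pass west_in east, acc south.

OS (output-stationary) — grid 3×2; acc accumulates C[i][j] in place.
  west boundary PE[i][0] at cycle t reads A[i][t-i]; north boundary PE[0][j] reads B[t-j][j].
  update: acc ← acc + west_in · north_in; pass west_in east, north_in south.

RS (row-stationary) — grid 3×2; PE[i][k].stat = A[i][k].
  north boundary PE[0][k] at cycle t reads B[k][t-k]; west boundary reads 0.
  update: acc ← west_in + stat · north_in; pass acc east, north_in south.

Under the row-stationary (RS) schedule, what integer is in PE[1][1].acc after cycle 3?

PE[1][1].acc = 36

RS on a 3×2 grid — tracing PE[1][1] and its feeders:
  c0 r0c1: 0 / 0 / 0
  c0 r1c0: 0 / 0 / 0
  c0 r1c1: 0 / 0 / 0
  c1 r0c1: 91 / 91 / 8
  c1 r1c0: 35 / 35 / 7
  c1 r1c1: 0 / 0 / 0
  c2 r0c1: 76 / 76 / 8
  c2 r1c0: 20 / 20 / 4
  c2 r1c1: 51 / 51 / 8
  c3 r0c1: 0 / 0 / 0
  c3 r1c0: 0 / 0 / 0
  c3 r1c1: 36 / 36 / 8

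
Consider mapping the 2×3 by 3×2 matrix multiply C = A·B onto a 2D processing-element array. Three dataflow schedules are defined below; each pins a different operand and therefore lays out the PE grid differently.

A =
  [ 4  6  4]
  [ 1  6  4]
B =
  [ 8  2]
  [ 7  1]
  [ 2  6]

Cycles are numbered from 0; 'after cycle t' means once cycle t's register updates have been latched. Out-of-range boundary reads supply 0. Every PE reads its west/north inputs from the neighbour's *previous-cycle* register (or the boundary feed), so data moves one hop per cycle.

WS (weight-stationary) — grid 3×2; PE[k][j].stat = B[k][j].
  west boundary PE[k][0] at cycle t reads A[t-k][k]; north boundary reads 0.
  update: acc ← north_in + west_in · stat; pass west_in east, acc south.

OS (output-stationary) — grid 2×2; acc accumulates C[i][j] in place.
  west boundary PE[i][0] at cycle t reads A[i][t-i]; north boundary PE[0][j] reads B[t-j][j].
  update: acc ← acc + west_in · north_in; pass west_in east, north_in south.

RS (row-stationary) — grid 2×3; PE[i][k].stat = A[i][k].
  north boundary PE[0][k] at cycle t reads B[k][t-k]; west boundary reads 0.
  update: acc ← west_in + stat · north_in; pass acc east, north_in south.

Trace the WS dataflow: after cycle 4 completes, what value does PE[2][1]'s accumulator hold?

PE[2][1].acc = 32

WS on a 3×2 grid — tracing PE[2][1] and its feeders:
  [0] (1,1) acc=0 (h:0 v:0)
  [0] (2,0) acc=0 (h:0 v:0)
  [0] (2,1) acc=0 (h:0 v:0)
  [1] (1,1) acc=0 (h:0 v:0)
  [1] (2,0) acc=0 (h:0 v:0)
  [1] (2,1) acc=0 (h:0 v:0)
  [2] (1,1) acc=14 (h:6 v:14)
  [2] (2,0) acc=82 (h:4 v:82)
  [2] (2,1) acc=0 (h:0 v:0)
  [3] (1,1) acc=8 (h:6 v:8)
  [3] (2,0) acc=58 (h:4 v:58)
  [3] (2,1) acc=38 (h:4 v:38)
  [4] (1,1) acc=0 (h:0 v:0)
  [4] (2,0) acc=0 (h:0 v:0)
  [4] (2,1) acc=32 (h:4 v:32)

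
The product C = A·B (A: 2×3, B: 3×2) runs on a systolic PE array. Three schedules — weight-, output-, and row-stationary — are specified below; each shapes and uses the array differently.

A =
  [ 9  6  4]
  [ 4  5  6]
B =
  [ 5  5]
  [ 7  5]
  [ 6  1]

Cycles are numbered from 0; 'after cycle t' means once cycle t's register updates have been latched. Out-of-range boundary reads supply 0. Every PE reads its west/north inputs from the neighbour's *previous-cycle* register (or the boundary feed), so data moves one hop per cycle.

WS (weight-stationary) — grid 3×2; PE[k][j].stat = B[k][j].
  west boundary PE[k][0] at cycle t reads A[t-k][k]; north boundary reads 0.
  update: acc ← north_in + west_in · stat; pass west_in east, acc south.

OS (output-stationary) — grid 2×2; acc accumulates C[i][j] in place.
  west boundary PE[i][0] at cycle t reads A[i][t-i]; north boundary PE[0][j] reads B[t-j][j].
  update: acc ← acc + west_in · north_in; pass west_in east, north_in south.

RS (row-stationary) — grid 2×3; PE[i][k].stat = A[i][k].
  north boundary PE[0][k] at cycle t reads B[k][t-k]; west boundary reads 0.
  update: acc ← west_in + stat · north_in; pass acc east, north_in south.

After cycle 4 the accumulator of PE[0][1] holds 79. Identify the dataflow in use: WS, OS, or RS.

dataflow = OS

WS [3×2] PE[0][1] across cycles:
  c0 r0c1: 0 / 0 / 0
  c1 r0c1: 45 / 9 / 45
  c2 r0c1: 20 / 4 / 20
  c3 r0c1: 0 / 0 / 0
  c4 r0c1: 0 / 0 / 0
OS [2×2] PE[0][1] across cycles:
  c0 r0c1: 0 / 0 / 0
  c1 r0c1: 45 / 9 / 5
  c2 r0c1: 75 / 6 / 5
  c3 r0c1: 79 / 4 / 1
  c4 r0c1: 79 / 0 / 0
RS [2×3] PE[0][1] across cycles:
  c0 r0c1: 0 / 0 / 0
  c1 r0c1: 87 / 87 / 7
  c2 r0c1: 75 / 75 / 5
  c3 r0c1: 0 / 0 / 0
  c4 r0c1: 0 / 0 / 0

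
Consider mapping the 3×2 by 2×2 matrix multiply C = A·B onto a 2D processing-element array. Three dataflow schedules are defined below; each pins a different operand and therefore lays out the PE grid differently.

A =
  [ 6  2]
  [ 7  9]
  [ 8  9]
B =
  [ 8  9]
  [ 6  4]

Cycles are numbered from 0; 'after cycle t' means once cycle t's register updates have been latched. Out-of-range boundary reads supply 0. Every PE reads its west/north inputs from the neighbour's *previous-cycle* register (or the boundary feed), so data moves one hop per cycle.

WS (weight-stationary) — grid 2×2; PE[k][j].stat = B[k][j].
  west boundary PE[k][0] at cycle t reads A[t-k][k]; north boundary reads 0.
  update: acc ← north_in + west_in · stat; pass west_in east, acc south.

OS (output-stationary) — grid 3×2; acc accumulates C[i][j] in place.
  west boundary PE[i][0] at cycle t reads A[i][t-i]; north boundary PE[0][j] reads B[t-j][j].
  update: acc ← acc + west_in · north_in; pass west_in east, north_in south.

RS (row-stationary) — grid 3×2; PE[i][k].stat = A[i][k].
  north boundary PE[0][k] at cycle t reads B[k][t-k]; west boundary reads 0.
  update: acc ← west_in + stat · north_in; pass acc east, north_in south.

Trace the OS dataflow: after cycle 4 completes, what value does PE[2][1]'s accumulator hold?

OS 3×2: PE[2][1] cycle-by-cycle (with neighbour feeds):
  @0  [1,1]  acc 0  |  →0  ↓0
  @0  [2,0]  acc 0  |  →0  ↓0
  @0  [2,1]  acc 0  |  →0  ↓0
  @1  [1,1]  acc 0  |  →0  ↓0
  @1  [2,0]  acc 0  |  →0  ↓0
  @1  [2,1]  acc 0  |  →0  ↓0
  @2  [1,1]  acc 63  |  →7  ↓9
  @2  [2,0]  acc 64  |  →8  ↓8
  @2  [2,1]  acc 0  |  →0  ↓0
  @3  [1,1]  acc 99  |  →9  ↓4
  @3  [2,0]  acc 118  |  →9  ↓6
  @3  [2,1]  acc 72  |  →8  ↓9
  @4  [1,1]  acc 99  |  →0  ↓0
  @4  [2,0]  acc 118  |  →0  ↓0
  @4  [2,1]  acc 108  |  →9  ↓4

PE[2][1].acc = 108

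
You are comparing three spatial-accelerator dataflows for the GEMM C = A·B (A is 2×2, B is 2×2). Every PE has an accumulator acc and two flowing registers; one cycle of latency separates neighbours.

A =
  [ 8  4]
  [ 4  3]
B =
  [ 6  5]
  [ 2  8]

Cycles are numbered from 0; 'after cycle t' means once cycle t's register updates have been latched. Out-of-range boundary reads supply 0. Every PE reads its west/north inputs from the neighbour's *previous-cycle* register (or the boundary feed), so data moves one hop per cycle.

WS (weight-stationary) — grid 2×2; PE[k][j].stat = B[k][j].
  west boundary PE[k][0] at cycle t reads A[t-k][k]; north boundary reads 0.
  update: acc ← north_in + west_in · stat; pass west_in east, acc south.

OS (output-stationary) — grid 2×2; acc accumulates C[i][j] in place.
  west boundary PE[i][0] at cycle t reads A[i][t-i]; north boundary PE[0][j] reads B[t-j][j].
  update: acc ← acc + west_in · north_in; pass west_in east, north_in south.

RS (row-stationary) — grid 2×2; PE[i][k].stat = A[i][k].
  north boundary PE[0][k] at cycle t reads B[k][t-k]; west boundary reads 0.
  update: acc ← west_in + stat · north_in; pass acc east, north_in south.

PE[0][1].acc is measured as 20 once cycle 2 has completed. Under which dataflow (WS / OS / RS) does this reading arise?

WS (2×2 grid), PE[0][1]:
  step 0 · PE0,1: acc=0; fwd→0 fwd↓0
  step 1 · PE0,1: acc=40; fwd→8 fwd↓40
  step 2 · PE0,1: acc=20; fwd→4 fwd↓20
OS (2×2 grid), PE[0][1]:
  step 0 · PE0,1: acc=0; fwd→0 fwd↓0
  step 1 · PE0,1: acc=40; fwd→8 fwd↓5
  step 2 · PE0,1: acc=72; fwd→4 fwd↓8
RS (2×2 grid), PE[0][1]:
  step 0 · PE0,1: acc=0; fwd→0 fwd↓0
  step 1 · PE0,1: acc=56; fwd→56 fwd↓2
  step 2 · PE0,1: acc=72; fwd→72 fwd↓8

dataflow = WS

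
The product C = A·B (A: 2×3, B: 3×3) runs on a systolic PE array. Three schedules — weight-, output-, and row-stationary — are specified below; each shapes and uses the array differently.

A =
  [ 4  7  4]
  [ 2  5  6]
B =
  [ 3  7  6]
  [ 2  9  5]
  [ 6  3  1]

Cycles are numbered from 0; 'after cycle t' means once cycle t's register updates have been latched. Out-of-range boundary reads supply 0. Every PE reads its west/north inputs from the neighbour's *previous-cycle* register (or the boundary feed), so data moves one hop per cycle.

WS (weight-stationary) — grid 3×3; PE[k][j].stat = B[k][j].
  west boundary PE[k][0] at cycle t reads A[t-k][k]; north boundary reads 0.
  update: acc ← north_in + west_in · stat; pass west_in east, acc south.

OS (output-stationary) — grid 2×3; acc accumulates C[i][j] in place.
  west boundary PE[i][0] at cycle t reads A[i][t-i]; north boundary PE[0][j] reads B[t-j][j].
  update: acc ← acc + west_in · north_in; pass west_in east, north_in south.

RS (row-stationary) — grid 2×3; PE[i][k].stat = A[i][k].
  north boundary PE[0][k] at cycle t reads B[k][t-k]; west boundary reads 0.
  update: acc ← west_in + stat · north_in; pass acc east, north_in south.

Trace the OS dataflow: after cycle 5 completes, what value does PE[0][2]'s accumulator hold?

PE[0][2].acc = 63

OS (2×3). Following PE[0][2] plus its west/north inputs:
  [0] (0,1) acc=0 (h:0 v:0)
  [0] (0,2) acc=0 (h:0 v:0)
  [1] (0,1) acc=28 (h:4 v:7)
  [1] (0,2) acc=0 (h:0 v:0)
  [2] (0,1) acc=91 (h:7 v:9)
  [2] (0,2) acc=24 (h:4 v:6)
  [3] (0,1) acc=103 (h:4 v:3)
  [3] (0,2) acc=59 (h:7 v:5)
  [4] (0,1) acc=103 (h:0 v:0)
  [4] (0,2) acc=63 (h:4 v:1)
  [5] (0,1) acc=103 (h:0 v:0)
  [5] (0,2) acc=63 (h:0 v:0)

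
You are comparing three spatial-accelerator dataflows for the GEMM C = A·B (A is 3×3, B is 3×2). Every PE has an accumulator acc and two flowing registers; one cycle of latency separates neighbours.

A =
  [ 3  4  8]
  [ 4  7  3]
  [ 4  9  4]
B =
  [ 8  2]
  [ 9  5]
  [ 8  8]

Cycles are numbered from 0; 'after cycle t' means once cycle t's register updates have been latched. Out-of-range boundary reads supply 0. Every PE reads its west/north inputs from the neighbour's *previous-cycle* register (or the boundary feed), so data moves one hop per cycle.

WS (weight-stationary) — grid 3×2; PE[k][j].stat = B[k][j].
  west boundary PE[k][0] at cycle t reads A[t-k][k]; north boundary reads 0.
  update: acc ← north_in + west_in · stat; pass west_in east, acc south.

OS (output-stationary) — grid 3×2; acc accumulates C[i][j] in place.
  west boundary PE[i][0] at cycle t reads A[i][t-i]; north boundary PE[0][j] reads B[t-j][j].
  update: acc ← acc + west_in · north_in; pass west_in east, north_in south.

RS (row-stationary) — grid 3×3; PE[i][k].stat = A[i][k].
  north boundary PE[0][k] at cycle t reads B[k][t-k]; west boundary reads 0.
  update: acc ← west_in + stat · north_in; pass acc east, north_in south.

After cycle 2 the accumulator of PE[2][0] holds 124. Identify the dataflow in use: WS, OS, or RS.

dataflow = WS

WS [3×2] PE[2][0] across cycles:
  0: (2,0).acc=0  regs=<0,0>
  1: (2,0).acc=0  regs=<0,0>
  2: (2,0).acc=124  regs=<8,124>
OS [3×2] PE[2][0] across cycles:
  0: (2,0).acc=0  regs=<0,0>
  1: (2,0).acc=0  regs=<0,0>
  2: (2,0).acc=32  regs=<4,8>
RS [3×3] PE[2][0] across cycles:
  0: (2,0).acc=0  regs=<0,0>
  1: (2,0).acc=0  regs=<0,0>
  2: (2,0).acc=32  regs=<32,8>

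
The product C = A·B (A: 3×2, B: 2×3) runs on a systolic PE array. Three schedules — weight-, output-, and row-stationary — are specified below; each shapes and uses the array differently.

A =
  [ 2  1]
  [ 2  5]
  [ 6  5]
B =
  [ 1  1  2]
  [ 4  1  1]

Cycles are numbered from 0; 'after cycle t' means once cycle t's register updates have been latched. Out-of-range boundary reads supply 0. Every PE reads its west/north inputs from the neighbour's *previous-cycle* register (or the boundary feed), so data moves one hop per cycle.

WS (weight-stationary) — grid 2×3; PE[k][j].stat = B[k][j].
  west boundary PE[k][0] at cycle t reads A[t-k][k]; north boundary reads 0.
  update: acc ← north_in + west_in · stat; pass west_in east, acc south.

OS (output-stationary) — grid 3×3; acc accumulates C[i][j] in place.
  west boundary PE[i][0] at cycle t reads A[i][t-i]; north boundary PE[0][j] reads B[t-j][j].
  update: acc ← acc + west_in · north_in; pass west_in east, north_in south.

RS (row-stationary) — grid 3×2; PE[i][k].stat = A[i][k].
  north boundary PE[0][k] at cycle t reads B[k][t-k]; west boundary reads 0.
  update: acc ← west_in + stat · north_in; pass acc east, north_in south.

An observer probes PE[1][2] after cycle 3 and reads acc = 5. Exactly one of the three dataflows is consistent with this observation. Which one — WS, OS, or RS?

— WS: 2×3; PE[1][2] trace:
  c0 r1c2: 0 / 0 / 0
  c1 r1c2: 0 / 0 / 0
  c2 r1c2: 0 / 0 / 0
  c3 r1c2: 5 / 1 / 5
— OS: 3×3; PE[1][2] trace:
  c0 r1c2: 0 / 0 / 0
  c1 r1c2: 0 / 0 / 0
  c2 r1c2: 0 / 0 / 0
  c3 r1c2: 4 / 2 / 2
RS (3×2): PE[1][2] does not exist.

dataflow = WS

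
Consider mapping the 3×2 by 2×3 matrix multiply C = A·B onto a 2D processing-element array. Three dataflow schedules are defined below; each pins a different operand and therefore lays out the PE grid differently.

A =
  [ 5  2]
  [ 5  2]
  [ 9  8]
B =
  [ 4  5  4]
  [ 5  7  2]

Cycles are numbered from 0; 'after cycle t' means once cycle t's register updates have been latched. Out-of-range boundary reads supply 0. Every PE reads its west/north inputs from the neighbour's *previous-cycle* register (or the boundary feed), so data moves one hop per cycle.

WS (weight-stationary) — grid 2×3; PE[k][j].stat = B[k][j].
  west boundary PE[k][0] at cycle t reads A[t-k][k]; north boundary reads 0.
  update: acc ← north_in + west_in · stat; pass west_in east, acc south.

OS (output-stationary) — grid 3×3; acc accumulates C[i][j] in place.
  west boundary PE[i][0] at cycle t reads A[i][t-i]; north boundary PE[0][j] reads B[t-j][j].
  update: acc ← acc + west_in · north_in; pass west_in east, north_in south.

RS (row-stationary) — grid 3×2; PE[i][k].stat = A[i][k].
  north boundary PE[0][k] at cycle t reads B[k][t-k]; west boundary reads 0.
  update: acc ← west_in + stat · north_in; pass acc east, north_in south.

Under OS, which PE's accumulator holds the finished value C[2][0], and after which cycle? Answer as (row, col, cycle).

Under OS, C[2][0] lands at PE[2][0]:
  t=0 PE[2][0]: acc=0 h=0 v=0
  t=1 PE[2][0]: acc=0 h=0 v=0
  t=2 PE[2][0]: acc=36 h=9 v=4
  t=3 PE[2][0]: acc=76 h=8 v=5

(row, col, cycle) = (2, 0, 3)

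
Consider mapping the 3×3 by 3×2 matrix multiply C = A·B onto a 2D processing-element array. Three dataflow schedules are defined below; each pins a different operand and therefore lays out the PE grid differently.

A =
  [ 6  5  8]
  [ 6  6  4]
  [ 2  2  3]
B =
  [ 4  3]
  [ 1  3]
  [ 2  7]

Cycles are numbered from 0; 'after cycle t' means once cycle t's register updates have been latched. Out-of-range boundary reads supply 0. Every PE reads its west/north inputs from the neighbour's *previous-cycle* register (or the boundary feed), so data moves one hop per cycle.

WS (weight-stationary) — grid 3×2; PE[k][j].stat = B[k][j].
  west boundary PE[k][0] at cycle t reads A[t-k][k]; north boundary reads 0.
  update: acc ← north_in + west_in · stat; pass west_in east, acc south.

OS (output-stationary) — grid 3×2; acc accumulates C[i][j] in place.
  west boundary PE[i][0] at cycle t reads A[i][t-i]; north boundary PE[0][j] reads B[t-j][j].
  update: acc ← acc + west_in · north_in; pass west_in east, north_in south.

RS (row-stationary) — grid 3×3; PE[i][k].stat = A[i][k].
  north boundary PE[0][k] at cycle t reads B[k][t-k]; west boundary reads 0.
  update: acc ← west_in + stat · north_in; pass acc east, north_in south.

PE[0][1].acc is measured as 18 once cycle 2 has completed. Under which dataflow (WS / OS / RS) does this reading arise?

— WS: 3×2; PE[0][1] trace:
  t=0 PE[0][1]: acc=0 h=0 v=0
  t=1 PE[0][1]: acc=18 h=6 v=18
  t=2 PE[0][1]: acc=18 h=6 v=18
— OS: 3×2; PE[0][1] trace:
  t=0 PE[0][1]: acc=0 h=0 v=0
  t=1 PE[0][1]: acc=18 h=6 v=3
  t=2 PE[0][1]: acc=33 h=5 v=3
— RS: 3×3; PE[0][1] trace:
  t=0 PE[0][1]: acc=0 h=0 v=0
  t=1 PE[0][1]: acc=29 h=29 v=1
  t=2 PE[0][1]: acc=33 h=33 v=3

dataflow = WS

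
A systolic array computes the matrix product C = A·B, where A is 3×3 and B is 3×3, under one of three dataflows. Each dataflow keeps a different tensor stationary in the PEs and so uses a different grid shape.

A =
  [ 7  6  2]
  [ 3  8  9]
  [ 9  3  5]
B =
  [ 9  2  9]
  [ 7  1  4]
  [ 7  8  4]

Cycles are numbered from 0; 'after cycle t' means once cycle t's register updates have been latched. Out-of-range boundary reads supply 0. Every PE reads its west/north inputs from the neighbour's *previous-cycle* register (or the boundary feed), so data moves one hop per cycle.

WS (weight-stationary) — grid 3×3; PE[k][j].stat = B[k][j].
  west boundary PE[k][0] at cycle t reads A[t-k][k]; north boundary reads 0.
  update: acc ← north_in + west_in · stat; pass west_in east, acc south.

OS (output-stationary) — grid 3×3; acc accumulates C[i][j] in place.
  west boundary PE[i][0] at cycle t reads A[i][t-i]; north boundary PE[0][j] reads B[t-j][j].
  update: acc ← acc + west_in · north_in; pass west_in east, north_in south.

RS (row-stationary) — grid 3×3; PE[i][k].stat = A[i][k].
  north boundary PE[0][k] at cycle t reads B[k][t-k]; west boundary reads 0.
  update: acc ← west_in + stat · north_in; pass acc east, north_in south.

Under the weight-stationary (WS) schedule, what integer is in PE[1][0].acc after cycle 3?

PE[1][0].acc = 102

Tracing WS — 3×3 array, target PE[1][0]:
  @0  [0,0]  acc 63  |  →7  ↓63
  @0  [1,0]  acc 0  |  →0  ↓0
  @1  [0,0]  acc 27  |  →3  ↓27
  @1  [1,0]  acc 105  |  →6  ↓105
  @2  [0,0]  acc 81  |  →9  ↓81
  @2  [1,0]  acc 83  |  →8  ↓83
  @3  [0,0]  acc 0  |  →0  ↓0
  @3  [1,0]  acc 102  |  →3  ↓102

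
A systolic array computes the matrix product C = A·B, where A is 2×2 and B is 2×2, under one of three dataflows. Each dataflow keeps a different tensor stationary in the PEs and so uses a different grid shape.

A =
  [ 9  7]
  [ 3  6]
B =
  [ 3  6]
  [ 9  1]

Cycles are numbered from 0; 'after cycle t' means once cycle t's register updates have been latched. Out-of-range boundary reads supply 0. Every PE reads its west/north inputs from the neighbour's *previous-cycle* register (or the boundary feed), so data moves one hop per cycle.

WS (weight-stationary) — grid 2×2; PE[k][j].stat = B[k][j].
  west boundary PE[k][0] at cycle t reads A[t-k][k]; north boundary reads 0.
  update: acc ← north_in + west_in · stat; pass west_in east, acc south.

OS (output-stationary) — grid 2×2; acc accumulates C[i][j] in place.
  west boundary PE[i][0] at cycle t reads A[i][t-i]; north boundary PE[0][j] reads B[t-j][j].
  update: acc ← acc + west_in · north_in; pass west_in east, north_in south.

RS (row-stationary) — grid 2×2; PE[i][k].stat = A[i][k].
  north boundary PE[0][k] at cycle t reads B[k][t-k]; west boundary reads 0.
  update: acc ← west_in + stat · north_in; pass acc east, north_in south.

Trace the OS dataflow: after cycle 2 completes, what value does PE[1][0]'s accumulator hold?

PE[1][0].acc = 63

OS 2×2: PE[1][0] cycle-by-cycle (with neighbour feeds):
  step 0 · PE0,0: acc=27; fwd→9 fwd↓3
  step 0 · PE1,0: acc=0; fwd→0 fwd↓0
  step 1 · PE0,0: acc=90; fwd→7 fwd↓9
  step 1 · PE1,0: acc=9; fwd→3 fwd↓3
  step 2 · PE0,0: acc=90; fwd→0 fwd↓0
  step 2 · PE1,0: acc=63; fwd→6 fwd↓9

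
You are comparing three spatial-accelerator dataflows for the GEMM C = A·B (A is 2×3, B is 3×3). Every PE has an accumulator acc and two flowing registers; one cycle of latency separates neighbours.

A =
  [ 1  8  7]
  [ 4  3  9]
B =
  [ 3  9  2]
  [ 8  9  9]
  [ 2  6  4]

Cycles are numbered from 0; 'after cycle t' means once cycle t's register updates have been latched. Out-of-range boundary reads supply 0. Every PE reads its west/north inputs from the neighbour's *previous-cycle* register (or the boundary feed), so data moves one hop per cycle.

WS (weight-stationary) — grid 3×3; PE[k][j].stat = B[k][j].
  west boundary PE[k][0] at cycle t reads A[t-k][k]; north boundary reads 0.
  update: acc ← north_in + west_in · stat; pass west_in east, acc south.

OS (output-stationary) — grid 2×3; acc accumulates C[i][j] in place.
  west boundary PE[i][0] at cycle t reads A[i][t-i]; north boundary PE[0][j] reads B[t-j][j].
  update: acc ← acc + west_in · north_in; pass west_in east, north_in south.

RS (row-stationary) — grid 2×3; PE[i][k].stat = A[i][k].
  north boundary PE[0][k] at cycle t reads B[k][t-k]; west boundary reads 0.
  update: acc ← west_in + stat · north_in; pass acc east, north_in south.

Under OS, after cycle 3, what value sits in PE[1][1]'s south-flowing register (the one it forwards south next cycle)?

register = 9

OS 2×3: PE[1][1] cycle-by-cycle (with neighbour feeds):
  [0] (0,1) acc=0 (h:0 v:0)
  [0] (1,0) acc=0 (h:0 v:0)
  [0] (1,1) acc=0 (h:0 v:0)
  [1] (0,1) acc=9 (h:1 v:9)
  [1] (1,0) acc=12 (h:4 v:3)
  [1] (1,1) acc=0 (h:0 v:0)
  [2] (0,1) acc=81 (h:8 v:9)
  [2] (1,0) acc=36 (h:3 v:8)
  [2] (1,1) acc=36 (h:4 v:9)
  [3] (0,1) acc=123 (h:7 v:6)
  [3] (1,0) acc=54 (h:9 v:2)
  [3] (1,1) acc=63 (h:3 v:9)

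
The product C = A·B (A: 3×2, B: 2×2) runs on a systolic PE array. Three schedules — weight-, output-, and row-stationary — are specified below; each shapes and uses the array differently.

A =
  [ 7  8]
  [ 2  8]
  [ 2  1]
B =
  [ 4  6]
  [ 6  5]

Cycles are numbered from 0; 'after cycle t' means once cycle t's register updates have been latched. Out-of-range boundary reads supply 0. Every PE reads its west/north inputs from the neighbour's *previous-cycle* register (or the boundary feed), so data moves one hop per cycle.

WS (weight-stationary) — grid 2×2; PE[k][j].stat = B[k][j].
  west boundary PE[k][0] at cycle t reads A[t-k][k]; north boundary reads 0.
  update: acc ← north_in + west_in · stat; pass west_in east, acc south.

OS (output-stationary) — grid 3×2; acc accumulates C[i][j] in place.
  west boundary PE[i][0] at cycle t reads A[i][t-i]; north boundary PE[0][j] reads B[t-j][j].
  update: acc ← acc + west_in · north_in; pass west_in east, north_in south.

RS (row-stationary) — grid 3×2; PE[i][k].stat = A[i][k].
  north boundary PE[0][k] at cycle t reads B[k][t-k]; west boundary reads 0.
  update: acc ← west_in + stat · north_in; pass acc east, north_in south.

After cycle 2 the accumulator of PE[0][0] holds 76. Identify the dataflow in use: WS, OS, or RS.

WS [2×2] PE[0][0] across cycles:
  cycle 0: PE[0][0] → acc 28, east 7, south 28
  cycle 1: PE[0][0] → acc 8, east 2, south 8
  cycle 2: PE[0][0] → acc 8, east 2, south 8
OS [3×2] PE[0][0] across cycles:
  cycle 0: PE[0][0] → acc 28, east 7, south 4
  cycle 1: PE[0][0] → acc 76, east 8, south 6
  cycle 2: PE[0][0] → acc 76, east 0, south 0
RS [3×2] PE[0][0] across cycles:
  cycle 0: PE[0][0] → acc 28, east 28, south 4
  cycle 1: PE[0][0] → acc 42, east 42, south 6
  cycle 2: PE[0][0] → acc 0, east 0, south 0

dataflow = OS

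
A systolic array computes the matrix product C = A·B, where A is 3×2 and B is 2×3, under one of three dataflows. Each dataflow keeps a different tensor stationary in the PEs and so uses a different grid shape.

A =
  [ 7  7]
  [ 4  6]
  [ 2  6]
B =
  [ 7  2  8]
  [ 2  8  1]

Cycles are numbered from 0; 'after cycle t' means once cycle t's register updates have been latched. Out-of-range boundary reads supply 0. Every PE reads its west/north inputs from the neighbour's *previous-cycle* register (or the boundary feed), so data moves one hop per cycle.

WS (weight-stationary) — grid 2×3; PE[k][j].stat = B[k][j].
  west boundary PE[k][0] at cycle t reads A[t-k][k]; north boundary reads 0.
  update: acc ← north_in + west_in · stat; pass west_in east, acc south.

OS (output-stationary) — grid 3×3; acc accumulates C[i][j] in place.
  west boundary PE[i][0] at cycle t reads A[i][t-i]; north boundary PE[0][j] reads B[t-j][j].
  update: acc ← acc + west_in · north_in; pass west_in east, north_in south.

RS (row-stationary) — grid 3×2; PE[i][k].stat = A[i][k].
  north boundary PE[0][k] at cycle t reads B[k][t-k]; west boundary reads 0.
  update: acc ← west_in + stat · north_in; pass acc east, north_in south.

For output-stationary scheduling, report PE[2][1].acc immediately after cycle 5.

PE[2][1].acc = 52

OS on a 3×3 grid — tracing PE[2][1] and its feeders:
  [0] (1,1) acc=0 (h:0 v:0)
  [0] (2,0) acc=0 (h:0 v:0)
  [0] (2,1) acc=0 (h:0 v:0)
  [1] (1,1) acc=0 (h:0 v:0)
  [1] (2,0) acc=0 (h:0 v:0)
  [1] (2,1) acc=0 (h:0 v:0)
  [2] (1,1) acc=8 (h:4 v:2)
  [2] (2,0) acc=14 (h:2 v:7)
  [2] (2,1) acc=0 (h:0 v:0)
  [3] (1,1) acc=56 (h:6 v:8)
  [3] (2,0) acc=26 (h:6 v:2)
  [3] (2,1) acc=4 (h:2 v:2)
  [4] (1,1) acc=56 (h:0 v:0)
  [4] (2,0) acc=26 (h:0 v:0)
  [4] (2,1) acc=52 (h:6 v:8)
  [5] (1,1) acc=56 (h:0 v:0)
  [5] (2,0) acc=26 (h:0 v:0)
  [5] (2,1) acc=52 (h:0 v:0)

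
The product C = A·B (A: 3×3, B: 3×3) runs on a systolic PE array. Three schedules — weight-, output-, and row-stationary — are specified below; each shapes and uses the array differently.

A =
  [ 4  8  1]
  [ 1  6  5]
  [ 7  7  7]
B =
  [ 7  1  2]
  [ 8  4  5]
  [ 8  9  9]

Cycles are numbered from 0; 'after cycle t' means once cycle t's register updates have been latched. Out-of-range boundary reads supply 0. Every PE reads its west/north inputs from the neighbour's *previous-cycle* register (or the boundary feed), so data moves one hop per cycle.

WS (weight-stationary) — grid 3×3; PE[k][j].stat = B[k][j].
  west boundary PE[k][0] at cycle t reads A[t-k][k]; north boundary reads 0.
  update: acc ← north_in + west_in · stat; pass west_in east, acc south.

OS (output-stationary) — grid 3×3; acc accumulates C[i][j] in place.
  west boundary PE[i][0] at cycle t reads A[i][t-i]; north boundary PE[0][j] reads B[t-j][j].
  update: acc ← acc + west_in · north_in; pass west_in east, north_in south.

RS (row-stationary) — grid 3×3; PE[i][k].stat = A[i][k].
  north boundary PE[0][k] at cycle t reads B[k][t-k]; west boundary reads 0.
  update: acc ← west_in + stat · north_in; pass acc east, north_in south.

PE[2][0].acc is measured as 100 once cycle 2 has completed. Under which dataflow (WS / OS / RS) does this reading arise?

— WS: 3×3; PE[2][0] trace:
  @0  [2,0]  acc 0  |  →0  ↓0
  @1  [2,0]  acc 0  |  →0  ↓0
  @2  [2,0]  acc 100  |  →1  ↓100
— OS: 3×3; PE[2][0] trace:
  @0  [2,0]  acc 0  |  →0  ↓0
  @1  [2,0]  acc 0  |  →0  ↓0
  @2  [2,0]  acc 49  |  →7  ↓7
— RS: 3×3; PE[2][0] trace:
  @0  [2,0]  acc 0  |  →0  ↓0
  @1  [2,0]  acc 0  |  →0  ↓0
  @2  [2,0]  acc 49  |  →49  ↓7

dataflow = WS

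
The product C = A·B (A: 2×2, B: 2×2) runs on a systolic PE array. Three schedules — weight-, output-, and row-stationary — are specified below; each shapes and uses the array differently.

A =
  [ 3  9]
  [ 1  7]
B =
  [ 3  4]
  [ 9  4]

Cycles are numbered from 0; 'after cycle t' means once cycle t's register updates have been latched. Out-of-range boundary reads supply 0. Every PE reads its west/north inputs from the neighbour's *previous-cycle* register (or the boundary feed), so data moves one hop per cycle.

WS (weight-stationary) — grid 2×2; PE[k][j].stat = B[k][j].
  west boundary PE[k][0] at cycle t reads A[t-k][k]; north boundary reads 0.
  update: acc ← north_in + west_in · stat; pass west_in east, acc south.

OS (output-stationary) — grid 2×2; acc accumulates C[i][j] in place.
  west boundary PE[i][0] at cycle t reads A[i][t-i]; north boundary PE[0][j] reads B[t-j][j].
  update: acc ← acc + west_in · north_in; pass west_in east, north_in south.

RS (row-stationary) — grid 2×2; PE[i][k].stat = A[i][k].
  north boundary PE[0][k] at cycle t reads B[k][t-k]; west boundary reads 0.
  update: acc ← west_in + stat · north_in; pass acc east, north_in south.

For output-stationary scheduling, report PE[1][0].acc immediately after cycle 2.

Tracing OS — 2×2 array, target PE[1][0]:
  @0  [0,0]  acc 9  |  →3  ↓3
  @0  [1,0]  acc 0  |  →0  ↓0
  @1  [0,0]  acc 90  |  →9  ↓9
  @1  [1,0]  acc 3  |  →1  ↓3
  @2  [0,0]  acc 90  |  →0  ↓0
  @2  [1,0]  acc 66  |  →7  ↓9

PE[1][0].acc = 66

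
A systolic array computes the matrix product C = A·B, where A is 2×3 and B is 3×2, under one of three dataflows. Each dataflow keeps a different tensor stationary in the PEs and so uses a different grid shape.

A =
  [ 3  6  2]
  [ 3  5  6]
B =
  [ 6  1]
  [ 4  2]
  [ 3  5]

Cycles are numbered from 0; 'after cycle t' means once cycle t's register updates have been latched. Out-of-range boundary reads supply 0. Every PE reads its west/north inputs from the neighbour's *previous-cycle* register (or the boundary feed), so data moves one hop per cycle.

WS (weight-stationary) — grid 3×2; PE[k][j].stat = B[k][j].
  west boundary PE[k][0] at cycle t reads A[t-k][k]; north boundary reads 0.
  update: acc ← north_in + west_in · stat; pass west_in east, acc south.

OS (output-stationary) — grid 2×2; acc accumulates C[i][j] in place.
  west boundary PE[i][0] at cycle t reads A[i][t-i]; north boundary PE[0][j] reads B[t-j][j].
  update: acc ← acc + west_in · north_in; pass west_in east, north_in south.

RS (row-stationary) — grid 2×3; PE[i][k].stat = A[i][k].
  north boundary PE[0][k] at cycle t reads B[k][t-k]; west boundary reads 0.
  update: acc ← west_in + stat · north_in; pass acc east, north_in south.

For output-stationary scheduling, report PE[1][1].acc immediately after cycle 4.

OS (2×2). Following PE[1][1] plus its west/north inputs:
  after 0 — PE[0][1] acc=0, pass-E 0, pass-S 0
  after 0 — PE[1][0] acc=0, pass-E 0, pass-S 0
  after 0 — PE[1][1] acc=0, pass-E 0, pass-S 0
  after 1 — PE[0][1] acc=3, pass-E 3, pass-S 1
  after 1 — PE[1][0] acc=18, pass-E 3, pass-S 6
  after 1 — PE[1][1] acc=0, pass-E 0, pass-S 0
  after 2 — PE[0][1] acc=15, pass-E 6, pass-S 2
  after 2 — PE[1][0] acc=38, pass-E 5, pass-S 4
  after 2 — PE[1][1] acc=3, pass-E 3, pass-S 1
  after 3 — PE[0][1] acc=25, pass-E 2, pass-S 5
  after 3 — PE[1][0] acc=56, pass-E 6, pass-S 3
  after 3 — PE[1][1] acc=13, pass-E 5, pass-S 2
  after 4 — PE[0][1] acc=25, pass-E 0, pass-S 0
  after 4 — PE[1][0] acc=56, pass-E 0, pass-S 0
  after 4 — PE[1][1] acc=43, pass-E 6, pass-S 5

PE[1][1].acc = 43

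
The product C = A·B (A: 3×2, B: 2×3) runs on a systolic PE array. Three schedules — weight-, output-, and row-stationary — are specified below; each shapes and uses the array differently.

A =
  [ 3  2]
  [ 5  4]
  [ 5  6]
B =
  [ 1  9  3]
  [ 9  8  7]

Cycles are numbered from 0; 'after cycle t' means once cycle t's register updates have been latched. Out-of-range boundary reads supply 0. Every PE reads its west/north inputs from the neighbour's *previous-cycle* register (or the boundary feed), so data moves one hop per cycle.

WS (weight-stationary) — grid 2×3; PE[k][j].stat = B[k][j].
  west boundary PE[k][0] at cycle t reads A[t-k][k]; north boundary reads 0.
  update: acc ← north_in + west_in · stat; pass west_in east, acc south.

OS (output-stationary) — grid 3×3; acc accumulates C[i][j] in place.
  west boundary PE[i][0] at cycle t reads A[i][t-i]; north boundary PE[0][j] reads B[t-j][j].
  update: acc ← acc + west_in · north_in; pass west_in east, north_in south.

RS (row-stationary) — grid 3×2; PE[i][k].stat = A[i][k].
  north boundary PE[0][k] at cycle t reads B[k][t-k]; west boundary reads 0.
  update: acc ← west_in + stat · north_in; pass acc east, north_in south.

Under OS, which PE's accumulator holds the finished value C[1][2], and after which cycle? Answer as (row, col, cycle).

(row, col, cycle) = (1, 2, 4)

OS: C[1][2] accumulates in PE[1][2]:
  t=0 PE[1][2]: acc=0 h=0 v=0
  t=1 PE[1][2]: acc=0 h=0 v=0
  t=2 PE[1][2]: acc=0 h=0 v=0
  t=3 PE[1][2]: acc=15 h=5 v=3
  t=4 PE[1][2]: acc=43 h=4 v=7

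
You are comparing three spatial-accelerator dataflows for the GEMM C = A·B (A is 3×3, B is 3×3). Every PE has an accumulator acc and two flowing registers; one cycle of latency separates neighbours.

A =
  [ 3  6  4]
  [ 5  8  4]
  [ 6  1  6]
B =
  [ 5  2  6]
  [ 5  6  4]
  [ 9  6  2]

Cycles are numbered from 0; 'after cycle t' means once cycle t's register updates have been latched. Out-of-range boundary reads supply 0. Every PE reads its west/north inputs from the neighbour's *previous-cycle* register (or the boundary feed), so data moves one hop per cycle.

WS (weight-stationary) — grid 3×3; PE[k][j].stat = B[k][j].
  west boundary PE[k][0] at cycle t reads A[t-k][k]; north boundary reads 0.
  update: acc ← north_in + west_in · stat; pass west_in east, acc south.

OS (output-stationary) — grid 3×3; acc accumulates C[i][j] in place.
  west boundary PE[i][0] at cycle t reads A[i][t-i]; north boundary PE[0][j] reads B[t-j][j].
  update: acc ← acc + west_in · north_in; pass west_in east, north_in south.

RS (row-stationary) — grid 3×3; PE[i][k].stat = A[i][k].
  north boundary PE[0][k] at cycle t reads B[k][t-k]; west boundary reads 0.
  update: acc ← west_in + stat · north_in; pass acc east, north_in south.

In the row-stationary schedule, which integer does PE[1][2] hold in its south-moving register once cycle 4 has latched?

register = 6

Tracing RS — 3×3 array, target PE[1][2]:
  cycle 0: PE[0][2] → acc 0, east 0, south 0
  cycle 0: PE[1][1] → acc 0, east 0, south 0
  cycle 0: PE[1][2] → acc 0, east 0, south 0
  cycle 1: PE[0][2] → acc 0, east 0, south 0
  cycle 1: PE[1][1] → acc 0, east 0, south 0
  cycle 1: PE[1][2] → acc 0, east 0, south 0
  cycle 2: PE[0][2] → acc 81, east 81, south 9
  cycle 2: PE[1][1] → acc 65, east 65, south 5
  cycle 2: PE[1][2] → acc 0, east 0, south 0
  cycle 3: PE[0][2] → acc 66, east 66, south 6
  cycle 3: PE[1][1] → acc 58, east 58, south 6
  cycle 3: PE[1][2] → acc 101, east 101, south 9
  cycle 4: PE[0][2] → acc 50, east 50, south 2
  cycle 4: PE[1][1] → acc 62, east 62, south 4
  cycle 4: PE[1][2] → acc 82, east 82, south 6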